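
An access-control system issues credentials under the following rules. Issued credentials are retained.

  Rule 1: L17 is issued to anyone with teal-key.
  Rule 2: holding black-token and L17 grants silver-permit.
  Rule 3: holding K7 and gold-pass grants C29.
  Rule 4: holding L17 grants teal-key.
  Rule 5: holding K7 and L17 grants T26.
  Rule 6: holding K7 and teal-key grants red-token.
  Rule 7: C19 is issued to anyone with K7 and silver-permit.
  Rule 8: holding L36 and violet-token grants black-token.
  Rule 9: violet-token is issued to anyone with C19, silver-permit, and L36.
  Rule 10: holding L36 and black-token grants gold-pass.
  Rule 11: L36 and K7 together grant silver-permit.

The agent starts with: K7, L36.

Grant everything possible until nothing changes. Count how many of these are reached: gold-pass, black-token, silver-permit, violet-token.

Holding L36 and K7 grants silver-permit (Rule 11).
Holding K7 and silver-permit grants C19 (Rule 7).
Holding C19, silver-permit, and L36 grants violet-token (Rule 9).
Holding L36 and violet-token grants black-token (Rule 8).
Holding L36 and black-token grants gold-pass (Rule 10).
gold-pass: reached.
black-token: reached.
silver-permit: reached.
violet-token: reached.
All 4 are reached.

4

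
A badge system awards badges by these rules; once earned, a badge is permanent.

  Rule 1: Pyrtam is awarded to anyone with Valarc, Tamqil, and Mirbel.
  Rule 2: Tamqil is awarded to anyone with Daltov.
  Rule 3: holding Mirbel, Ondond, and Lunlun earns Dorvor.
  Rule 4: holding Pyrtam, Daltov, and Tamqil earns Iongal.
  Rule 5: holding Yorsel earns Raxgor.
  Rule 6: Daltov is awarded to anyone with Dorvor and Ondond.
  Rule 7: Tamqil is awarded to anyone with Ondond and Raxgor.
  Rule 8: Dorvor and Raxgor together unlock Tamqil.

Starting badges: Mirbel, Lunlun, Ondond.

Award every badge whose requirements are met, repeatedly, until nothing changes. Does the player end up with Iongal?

Iongal would need Pyrtam, Daltov, and Tamqil (Rule 4), but Pyrtam is never earned.

No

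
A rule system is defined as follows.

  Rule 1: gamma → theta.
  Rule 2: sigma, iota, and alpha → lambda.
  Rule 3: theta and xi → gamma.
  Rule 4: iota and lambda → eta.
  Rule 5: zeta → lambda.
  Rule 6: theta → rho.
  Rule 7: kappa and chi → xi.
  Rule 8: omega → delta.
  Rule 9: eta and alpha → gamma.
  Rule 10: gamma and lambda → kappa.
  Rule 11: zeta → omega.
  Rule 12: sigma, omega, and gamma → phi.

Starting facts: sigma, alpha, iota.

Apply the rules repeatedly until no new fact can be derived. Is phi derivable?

phi would need sigma, omega, and gamma (Rule 12), but omega is never established.

No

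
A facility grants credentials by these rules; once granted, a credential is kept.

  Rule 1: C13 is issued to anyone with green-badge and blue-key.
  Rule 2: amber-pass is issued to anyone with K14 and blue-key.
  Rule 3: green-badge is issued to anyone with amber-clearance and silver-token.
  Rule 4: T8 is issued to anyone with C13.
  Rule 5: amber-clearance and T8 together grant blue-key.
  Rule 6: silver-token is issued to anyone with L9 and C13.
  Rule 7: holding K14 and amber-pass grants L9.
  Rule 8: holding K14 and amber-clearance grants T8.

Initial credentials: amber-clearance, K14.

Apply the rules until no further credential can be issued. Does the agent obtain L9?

Holding K14 and amber-clearance grants T8 (Rule 8).
Holding amber-clearance and T8 grants blue-key (Rule 5).
Holding K14 and blue-key grants amber-pass (Rule 2).
Holding K14 and amber-pass grants L9 (Rule 7).

Yes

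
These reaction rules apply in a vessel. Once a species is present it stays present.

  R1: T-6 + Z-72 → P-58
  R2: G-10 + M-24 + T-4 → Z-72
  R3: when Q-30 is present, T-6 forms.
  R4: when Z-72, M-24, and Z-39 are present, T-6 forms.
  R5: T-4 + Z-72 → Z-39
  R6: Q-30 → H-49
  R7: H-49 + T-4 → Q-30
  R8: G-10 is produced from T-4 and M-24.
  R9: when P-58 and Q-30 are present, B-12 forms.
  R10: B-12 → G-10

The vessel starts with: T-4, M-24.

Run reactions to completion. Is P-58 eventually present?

T-4 and M-24 present → G-10 forms (R8).
G-10, M-24, and T-4 present → Z-72 forms (R2).
T-4 and Z-72 present → Z-39 forms (R5).
Z-72, M-24, and Z-39 present → T-6 forms (R4).
T-6 and Z-72 present → P-58 forms (R1).

Yes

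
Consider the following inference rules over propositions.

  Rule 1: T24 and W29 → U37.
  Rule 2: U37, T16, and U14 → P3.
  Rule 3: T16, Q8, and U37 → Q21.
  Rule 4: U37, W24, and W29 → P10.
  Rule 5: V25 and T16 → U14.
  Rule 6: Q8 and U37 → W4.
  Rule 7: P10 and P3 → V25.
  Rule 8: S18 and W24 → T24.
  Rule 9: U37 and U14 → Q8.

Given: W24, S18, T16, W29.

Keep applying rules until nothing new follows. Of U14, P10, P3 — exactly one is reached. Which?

From S18 and W24, Rule 8 gives T24.
From T24 and W29, Rule 1 gives U37.
From U37, W24, and W29, Rule 4 gives P10.
U14 would need V25 and T16 (Rule 5), but V25 is never established. P3 would need U37, T16, and U14 (Rule 2), but U14 is never established.

P10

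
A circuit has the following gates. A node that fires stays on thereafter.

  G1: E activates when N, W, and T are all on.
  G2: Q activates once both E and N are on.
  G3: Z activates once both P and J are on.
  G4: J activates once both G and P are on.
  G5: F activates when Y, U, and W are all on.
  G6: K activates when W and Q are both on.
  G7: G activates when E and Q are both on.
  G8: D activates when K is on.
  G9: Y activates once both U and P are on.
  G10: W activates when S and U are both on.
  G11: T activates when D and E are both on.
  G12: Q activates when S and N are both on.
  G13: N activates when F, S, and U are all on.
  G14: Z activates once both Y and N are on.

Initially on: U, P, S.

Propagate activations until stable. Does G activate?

G would need E and Q (G7), but E never turns on.

No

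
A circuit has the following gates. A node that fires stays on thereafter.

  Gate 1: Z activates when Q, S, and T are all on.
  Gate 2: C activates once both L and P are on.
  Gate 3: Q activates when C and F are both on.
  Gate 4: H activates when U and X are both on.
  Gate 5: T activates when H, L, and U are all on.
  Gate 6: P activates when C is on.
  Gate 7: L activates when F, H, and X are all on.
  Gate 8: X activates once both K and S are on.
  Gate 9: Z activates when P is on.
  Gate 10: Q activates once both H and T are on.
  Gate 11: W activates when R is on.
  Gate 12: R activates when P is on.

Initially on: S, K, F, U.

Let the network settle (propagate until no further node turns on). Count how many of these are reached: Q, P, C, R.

K and S are on, so X activates (Gate 8).
Gate 4: U and X on → H on.
Gate 7: F, H, and X on → L on.
Gate 5: H, L, and U on → T on.
Gate 10: H and T on → Q on.
Q: reached.
P would need C (Gate 6), but C never turns on.
C would need L and P (Gate 2), but P never turns on.
R would need P (Gate 12), but P never turns on.
Reached: Q — 1 of the 4.

1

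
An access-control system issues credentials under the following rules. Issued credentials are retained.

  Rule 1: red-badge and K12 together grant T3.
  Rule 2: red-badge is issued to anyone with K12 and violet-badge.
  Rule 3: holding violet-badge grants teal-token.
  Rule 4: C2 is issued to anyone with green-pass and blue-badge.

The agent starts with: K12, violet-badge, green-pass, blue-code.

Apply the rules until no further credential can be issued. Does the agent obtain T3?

Holding K12 and violet-badge grants red-badge (Rule 2).
Holding red-badge and K12 grants T3 (Rule 1).

Yes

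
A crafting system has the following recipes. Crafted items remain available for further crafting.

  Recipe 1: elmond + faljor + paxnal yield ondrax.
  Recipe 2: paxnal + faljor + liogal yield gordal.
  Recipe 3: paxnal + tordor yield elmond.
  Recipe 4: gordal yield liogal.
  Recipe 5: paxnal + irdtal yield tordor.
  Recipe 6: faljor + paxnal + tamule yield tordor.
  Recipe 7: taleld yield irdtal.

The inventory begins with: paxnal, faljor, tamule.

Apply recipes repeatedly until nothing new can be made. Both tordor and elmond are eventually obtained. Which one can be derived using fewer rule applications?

tordor

tordor: faljor + paxnal + tamule → tordor (Recipe 6). [1 rule application]
elmond: Using Recipe 6, faljor, paxnal, and tamule make tordor. paxnal + tordor → elmond (Recipe 3). [2 rule applications]
tordor needs fewer.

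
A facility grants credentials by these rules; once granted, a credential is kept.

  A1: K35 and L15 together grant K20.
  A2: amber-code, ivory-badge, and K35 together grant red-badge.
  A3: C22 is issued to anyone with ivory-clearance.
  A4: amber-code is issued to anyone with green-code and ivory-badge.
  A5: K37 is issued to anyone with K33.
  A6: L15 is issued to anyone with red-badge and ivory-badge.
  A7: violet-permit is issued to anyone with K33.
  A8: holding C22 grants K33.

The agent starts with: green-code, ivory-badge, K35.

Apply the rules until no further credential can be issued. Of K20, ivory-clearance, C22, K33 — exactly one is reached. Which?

K20

Holding green-code and ivory-badge grants amber-code (A4).
Holding amber-code, ivory-badge, and K35 grants red-badge (A2).
Holding red-badge and ivory-badge grants L15 (A6).
Holding K35 and L15 grants K20 (A1).
K33 would need C22 (A8), but C22 is never granted. C22 would need ivory-clearance (A3), but ivory-clearance is never granted. No rule produces ivory-clearance, and it is not given.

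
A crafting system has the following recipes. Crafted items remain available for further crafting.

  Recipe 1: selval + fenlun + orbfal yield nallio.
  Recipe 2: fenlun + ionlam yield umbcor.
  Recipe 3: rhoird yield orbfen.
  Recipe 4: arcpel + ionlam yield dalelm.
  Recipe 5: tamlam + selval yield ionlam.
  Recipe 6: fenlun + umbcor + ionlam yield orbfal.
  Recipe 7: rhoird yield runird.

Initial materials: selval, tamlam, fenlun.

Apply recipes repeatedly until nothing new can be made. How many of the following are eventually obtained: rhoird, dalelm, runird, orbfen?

0

No rule produces rhoird, and it is not given.
dalelm would need arcpel and ionlam (Recipe 4), but arcpel is never obtained.
runird would need rhoird (Recipe 7), but rhoird is never obtained.
orbfen would need rhoird (Recipe 3), but rhoird is never obtained.
None of the 4 are reached.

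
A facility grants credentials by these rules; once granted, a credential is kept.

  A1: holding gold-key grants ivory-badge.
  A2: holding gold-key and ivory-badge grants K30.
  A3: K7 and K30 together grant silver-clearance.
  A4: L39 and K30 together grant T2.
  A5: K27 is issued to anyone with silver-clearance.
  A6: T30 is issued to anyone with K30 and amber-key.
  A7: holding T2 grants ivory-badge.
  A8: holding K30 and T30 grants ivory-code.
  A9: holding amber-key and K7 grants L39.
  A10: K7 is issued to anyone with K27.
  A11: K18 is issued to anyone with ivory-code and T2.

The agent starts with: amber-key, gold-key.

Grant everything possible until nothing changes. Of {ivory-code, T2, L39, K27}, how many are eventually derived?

1

Holding gold-key grants ivory-badge (A1).
Holding gold-key and ivory-badge grants K30 (A2).
Holding K30 and amber-key grants T30 (A6).
Holding K30 and T30 grants ivory-code (A8).
ivory-code: reached.
T2 would need L39 and K30 (A4), but L39 is never granted.
L39 would need amber-key and K7 (A9), but K7 is never granted.
K27 would need silver-clearance (A5), but silver-clearance is never granted.
Reached: ivory-code — 1 of the 4.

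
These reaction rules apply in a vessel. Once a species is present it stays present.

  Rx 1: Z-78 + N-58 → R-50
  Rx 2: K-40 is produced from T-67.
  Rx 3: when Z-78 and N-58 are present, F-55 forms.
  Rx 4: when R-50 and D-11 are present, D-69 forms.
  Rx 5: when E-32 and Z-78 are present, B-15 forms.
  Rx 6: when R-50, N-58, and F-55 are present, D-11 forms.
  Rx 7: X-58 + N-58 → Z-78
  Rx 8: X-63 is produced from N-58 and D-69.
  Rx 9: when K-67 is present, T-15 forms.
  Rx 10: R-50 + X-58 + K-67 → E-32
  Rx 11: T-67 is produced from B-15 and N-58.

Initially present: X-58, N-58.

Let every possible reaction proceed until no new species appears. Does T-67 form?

T-67 would need B-15 and N-58 (Rx 11), but B-15 never forms.

No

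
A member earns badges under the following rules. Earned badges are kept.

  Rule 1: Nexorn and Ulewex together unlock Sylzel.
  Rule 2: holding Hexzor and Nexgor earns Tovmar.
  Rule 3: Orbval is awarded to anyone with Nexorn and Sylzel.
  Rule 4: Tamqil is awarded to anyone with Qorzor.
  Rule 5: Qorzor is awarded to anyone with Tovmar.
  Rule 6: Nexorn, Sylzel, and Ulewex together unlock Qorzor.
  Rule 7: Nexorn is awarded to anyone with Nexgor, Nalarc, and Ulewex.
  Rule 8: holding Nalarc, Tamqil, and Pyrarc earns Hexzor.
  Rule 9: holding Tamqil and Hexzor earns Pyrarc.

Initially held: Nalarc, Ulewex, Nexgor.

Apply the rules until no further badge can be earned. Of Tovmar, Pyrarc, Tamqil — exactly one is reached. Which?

Tamqil

With Nexgor, Nalarc, and Ulewex, Nexorn is earned (Rule 7).
With Nexorn and Ulewex, Sylzel is earned (Rule 1).
With Nexorn, Sylzel, and Ulewex, Qorzor is earned (Rule 6).
With Qorzor, Tamqil is earned (Rule 4).
Tovmar would need Hexzor and Nexgor (Rule 2), but Hexzor is never earned. Pyrarc would need Tamqil and Hexzor (Rule 9), but Hexzor is never earned.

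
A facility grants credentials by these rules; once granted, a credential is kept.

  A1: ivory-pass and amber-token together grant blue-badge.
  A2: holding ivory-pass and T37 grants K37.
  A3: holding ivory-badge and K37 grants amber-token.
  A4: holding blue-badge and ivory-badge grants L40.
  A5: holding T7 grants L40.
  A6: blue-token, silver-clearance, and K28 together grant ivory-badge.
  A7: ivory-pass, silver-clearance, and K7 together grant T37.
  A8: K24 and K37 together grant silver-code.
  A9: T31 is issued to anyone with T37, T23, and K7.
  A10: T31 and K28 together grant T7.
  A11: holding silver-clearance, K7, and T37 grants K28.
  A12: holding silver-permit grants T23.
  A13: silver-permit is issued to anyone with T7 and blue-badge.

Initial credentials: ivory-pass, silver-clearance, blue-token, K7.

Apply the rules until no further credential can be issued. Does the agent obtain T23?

T23 would need silver-permit (A12), but silver-permit is never granted.

No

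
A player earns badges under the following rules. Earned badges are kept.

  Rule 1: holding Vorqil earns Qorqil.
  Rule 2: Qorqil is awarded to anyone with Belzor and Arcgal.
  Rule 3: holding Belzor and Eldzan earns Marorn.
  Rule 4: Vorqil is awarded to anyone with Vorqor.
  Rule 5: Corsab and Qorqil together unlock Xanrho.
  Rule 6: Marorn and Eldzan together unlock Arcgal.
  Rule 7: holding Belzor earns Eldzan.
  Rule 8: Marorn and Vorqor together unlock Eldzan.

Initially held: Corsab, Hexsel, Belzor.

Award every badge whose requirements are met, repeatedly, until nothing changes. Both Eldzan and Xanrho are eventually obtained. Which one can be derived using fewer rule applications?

Eldzan

Eldzan: With Belzor, Eldzan is earned (Rule 7). [1 rule application]
Xanrho: With Belzor, Eldzan is earned (Rule 7). With Belzor and Eldzan, Marorn is earned (Rule 3). With Marorn and Eldzan, Arcgal is earned (Rule 6). With Belzor and Arcgal, Qorqil is earned (Rule 2). With Corsab and Qorqil, Xanrho is earned (Rule 5). [5 rule applications]
Eldzan needs fewer.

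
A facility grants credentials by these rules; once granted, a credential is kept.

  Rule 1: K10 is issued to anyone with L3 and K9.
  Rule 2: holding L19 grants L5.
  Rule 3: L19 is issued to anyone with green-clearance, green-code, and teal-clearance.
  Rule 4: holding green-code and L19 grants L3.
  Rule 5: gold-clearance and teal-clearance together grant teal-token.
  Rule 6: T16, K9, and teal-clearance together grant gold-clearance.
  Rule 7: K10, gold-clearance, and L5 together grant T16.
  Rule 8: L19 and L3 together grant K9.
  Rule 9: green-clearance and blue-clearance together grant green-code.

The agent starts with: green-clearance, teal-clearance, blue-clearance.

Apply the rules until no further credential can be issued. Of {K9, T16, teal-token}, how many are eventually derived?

Holding green-clearance and blue-clearance grants green-code (Rule 9).
Holding green-clearance, green-code, and teal-clearance grants L19 (Rule 3).
Holding green-code and L19 grants L3 (Rule 4).
Holding L19 and L3 grants K9 (Rule 8).
K9: reached.
T16 would need K10, gold-clearance, and L5 (Rule 7), but gold-clearance is never granted.
teal-token would need gold-clearance and teal-clearance (Rule 5), but gold-clearance is never granted.
Reached: K9 — 1 of the 3.

1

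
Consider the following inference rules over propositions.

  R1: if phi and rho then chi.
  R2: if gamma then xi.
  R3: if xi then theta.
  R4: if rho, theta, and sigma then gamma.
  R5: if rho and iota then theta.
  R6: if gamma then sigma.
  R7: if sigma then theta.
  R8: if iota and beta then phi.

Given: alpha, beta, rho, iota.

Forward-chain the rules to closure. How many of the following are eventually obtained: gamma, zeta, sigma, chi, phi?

iota and beta hold, so phi follows (R8).
From phi and rho, R1 gives chi.
gamma would need rho, theta, and sigma (R4), but sigma is never established.
No rule produces zeta, and it is not given.
sigma would need gamma (R6), but gamma is never established.
chi: reached.
phi: reached.
Reached: chi and phi — 2 of the 5.

2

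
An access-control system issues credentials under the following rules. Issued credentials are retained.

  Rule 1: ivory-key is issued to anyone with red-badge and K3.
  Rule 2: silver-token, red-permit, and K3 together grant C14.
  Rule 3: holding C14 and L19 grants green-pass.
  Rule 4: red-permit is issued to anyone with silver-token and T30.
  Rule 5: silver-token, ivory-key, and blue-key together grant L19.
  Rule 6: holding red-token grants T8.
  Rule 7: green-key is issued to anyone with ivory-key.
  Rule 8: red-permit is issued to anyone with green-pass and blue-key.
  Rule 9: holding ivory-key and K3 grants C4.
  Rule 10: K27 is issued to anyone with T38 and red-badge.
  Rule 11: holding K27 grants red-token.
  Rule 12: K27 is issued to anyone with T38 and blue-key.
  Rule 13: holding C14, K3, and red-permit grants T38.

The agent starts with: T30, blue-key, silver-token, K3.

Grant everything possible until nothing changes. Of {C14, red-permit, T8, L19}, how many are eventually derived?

3

Holding silver-token and T30 grants red-permit (Rule 4).
Holding silver-token, red-permit, and K3 grants C14 (Rule 2).
Holding C14, K3, and red-permit grants T38 (Rule 13).
Holding T38 and blue-key grants K27 (Rule 12).
Holding K27 grants red-token (Rule 11).
Holding red-token grants T8 (Rule 6).
C14: reached.
red-permit: reached.
T8: reached.
L19 would need silver-token, ivory-key, and blue-key (Rule 5), but ivory-key is never granted.
Reached: C14, red-permit, and T8 — 3 of the 4.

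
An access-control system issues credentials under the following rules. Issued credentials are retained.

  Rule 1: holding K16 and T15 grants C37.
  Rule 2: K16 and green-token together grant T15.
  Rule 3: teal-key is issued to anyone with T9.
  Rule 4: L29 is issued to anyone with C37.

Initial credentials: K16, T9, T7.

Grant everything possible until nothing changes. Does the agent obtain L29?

No

L29 would need C37 (Rule 4), but C37 is never granted.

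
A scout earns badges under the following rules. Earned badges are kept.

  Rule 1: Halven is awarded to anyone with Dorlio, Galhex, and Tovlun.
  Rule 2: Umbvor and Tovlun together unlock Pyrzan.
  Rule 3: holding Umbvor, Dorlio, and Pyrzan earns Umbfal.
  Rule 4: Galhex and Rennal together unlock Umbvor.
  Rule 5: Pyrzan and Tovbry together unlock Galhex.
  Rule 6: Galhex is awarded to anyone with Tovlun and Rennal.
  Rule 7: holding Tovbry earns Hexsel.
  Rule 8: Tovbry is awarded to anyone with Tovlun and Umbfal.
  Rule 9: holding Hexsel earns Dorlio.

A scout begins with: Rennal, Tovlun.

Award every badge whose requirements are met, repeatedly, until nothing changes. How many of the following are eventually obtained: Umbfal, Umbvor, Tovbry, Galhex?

With Tovlun and Rennal, Galhex is earned (Rule 6).
With Galhex and Rennal, Umbvor is earned (Rule 4).
Umbfal would need Umbvor, Dorlio, and Pyrzan (Rule 3), but Dorlio is never earned.
Umbvor: reached.
Tovbry would need Tovlun and Umbfal (Rule 8), but Umbfal is never earned.
Galhex: reached.
Reached: Umbvor and Galhex — 2 of the 4.

2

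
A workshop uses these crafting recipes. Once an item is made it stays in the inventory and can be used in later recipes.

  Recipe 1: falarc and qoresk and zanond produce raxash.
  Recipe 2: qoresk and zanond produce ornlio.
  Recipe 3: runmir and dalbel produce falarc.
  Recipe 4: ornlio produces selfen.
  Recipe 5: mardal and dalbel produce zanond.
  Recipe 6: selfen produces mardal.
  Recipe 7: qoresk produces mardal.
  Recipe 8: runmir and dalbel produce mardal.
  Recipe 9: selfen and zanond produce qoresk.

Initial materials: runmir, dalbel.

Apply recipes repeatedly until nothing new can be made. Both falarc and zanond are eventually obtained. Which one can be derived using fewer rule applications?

falarc

falarc: Using Recipe 3, runmir and dalbel make falarc. [1 rule application]
zanond: runmir and dalbel → mardal (Recipe 8). mardal and dalbel → zanond (Recipe 5). [2 rule applications]
falarc needs fewer.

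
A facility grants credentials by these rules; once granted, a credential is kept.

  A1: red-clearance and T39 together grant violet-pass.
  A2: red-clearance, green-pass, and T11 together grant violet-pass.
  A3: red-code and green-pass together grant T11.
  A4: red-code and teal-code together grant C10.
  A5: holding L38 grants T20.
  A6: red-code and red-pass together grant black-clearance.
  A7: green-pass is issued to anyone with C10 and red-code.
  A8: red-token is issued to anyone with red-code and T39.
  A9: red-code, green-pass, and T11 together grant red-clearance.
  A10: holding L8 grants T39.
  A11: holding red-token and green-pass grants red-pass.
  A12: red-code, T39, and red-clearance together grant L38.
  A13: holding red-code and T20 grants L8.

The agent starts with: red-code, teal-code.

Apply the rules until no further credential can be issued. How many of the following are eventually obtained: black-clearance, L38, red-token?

0

black-clearance would need red-code and red-pass (A6), but red-pass is never granted.
L38 would need red-code, T39, and red-clearance (A12), but T39 is never granted.
red-token would need red-code and T39 (A8), but T39 is never granted.
None of the 3 are reached.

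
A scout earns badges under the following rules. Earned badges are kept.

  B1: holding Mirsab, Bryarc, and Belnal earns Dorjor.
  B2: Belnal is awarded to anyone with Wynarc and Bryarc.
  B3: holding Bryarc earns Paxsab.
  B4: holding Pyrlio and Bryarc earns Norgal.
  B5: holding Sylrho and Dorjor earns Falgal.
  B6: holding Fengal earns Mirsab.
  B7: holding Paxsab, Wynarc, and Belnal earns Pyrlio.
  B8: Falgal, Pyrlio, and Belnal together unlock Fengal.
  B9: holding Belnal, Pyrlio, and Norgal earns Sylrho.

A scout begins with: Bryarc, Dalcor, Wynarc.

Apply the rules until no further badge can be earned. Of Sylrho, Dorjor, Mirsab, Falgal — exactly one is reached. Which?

Sylrho

With Bryarc, Paxsab is earned (B3).
With Wynarc and Bryarc, Belnal is earned (B2).
With Paxsab, Wynarc, and Belnal, Pyrlio is earned (B7).
With Pyrlio and Bryarc, Norgal is earned (B4).
With Belnal, Pyrlio, and Norgal, Sylrho is earned (B9).
Dorjor would need Mirsab, Bryarc, and Belnal (B1), but Mirsab is never earned. Falgal would need Sylrho and Dorjor (B5), but Dorjor is never earned. Mirsab would need Fengal (B6), but Fengal is never earned.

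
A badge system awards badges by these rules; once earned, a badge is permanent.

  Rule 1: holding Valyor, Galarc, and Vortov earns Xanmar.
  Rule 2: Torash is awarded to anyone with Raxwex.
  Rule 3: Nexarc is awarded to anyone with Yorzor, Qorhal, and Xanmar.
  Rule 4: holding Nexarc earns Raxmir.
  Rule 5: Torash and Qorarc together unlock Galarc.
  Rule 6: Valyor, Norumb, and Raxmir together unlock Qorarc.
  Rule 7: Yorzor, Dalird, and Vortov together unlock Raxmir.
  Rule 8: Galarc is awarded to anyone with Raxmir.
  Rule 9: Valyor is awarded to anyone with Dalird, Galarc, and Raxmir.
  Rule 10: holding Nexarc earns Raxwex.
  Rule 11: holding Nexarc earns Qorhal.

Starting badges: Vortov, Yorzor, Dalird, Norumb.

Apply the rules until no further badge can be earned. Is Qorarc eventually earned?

With Yorzor, Dalird, and Vortov, Raxmir is earned (Rule 7).
With Raxmir, Galarc is earned (Rule 8).
With Dalird, Galarc, and Raxmir, Valyor is earned (Rule 9).
With Valyor, Norumb, and Raxmir, Qorarc is earned (Rule 6).

Yes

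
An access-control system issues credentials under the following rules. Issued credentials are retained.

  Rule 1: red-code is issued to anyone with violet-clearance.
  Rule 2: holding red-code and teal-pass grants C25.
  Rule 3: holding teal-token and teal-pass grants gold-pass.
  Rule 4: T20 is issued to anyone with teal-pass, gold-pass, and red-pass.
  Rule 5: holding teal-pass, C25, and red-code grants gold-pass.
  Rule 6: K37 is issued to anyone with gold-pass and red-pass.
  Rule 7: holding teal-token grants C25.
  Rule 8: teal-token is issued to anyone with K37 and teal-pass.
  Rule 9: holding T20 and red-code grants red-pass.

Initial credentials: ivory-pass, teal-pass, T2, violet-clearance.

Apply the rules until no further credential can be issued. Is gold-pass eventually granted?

Yes

Holding violet-clearance grants red-code (Rule 1).
Holding red-code and teal-pass grants C25 (Rule 2).
Holding teal-pass, C25, and red-code grants gold-pass (Rule 5).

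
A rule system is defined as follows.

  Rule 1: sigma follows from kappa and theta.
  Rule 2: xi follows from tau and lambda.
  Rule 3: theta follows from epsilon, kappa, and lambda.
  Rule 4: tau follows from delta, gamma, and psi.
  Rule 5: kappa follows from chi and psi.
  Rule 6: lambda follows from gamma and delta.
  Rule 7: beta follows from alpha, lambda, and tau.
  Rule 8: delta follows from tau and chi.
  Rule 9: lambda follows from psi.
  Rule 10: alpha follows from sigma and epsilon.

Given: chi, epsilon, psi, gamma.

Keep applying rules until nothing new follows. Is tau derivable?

No

tau would need delta, gamma, and psi (Rule 4), but delta is never established.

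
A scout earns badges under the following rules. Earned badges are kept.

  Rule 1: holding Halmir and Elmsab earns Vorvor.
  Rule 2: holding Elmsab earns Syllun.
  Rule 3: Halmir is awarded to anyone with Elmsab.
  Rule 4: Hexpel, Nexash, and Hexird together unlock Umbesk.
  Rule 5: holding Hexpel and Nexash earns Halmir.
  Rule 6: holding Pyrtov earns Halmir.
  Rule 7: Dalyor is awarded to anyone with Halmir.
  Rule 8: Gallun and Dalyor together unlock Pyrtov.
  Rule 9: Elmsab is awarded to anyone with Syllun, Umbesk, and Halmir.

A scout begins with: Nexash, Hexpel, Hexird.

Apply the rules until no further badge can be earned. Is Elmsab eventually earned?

No

Elmsab would need Syllun, Umbesk, and Halmir (Rule 9), but Syllun is never earned.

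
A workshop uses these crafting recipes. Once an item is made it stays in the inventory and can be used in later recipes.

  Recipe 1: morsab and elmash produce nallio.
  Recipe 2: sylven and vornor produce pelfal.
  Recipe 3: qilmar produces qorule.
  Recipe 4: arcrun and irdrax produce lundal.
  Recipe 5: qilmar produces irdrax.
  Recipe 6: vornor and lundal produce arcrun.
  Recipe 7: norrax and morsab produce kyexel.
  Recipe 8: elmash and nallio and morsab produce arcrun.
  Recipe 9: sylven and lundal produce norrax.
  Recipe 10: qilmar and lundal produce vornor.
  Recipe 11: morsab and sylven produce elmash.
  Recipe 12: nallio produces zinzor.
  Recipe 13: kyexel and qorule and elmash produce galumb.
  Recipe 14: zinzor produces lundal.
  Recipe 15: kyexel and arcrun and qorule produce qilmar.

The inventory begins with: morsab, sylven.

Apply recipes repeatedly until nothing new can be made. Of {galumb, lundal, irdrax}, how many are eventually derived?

1

morsab and sylven → elmash (Recipe 11).
Using Recipe 1, morsab and elmash make nallio.
Using Recipe 12, nallio makes zinzor.
Using Recipe 14, zinzor makes lundal.
galumb would need kyexel, qorule, and elmash (Recipe 13), but qorule is never obtained.
lundal: reached.
irdrax would need qilmar (Recipe 5), but qilmar is never obtained.
Reached: lundal — 1 of the 3.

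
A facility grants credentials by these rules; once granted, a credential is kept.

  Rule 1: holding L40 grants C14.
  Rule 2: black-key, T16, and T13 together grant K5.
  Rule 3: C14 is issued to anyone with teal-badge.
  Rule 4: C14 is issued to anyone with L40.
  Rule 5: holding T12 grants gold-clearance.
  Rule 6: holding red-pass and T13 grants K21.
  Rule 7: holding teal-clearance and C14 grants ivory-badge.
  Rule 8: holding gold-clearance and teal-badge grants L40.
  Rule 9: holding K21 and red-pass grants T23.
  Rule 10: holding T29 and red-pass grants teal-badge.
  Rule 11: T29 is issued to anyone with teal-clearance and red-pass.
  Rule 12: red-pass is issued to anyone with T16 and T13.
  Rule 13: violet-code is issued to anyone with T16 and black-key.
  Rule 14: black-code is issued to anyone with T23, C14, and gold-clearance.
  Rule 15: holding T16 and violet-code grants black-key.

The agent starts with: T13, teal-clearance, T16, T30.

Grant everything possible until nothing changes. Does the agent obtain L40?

L40 would need gold-clearance and teal-badge (Rule 8), but gold-clearance is never granted.

No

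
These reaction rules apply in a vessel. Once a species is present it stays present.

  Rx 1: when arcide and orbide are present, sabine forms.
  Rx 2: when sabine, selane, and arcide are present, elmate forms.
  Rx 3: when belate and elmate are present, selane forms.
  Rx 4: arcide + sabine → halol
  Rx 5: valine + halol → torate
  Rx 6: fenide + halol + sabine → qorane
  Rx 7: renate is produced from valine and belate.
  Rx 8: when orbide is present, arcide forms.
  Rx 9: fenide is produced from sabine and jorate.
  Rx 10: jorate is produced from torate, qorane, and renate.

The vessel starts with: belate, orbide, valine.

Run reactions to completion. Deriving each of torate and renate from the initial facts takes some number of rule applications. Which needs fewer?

renate: valine and belate present → renate forms (Rx 7). [1 rule application]
torate: orbide present → arcide forms (Rx 8). arcide and orbide present → sabine forms (Rx 1). arcide and sabine present → halol forms (Rx 4). valine and halol present → torate forms (Rx 5). [4 rule applications]
renate needs fewer.

renate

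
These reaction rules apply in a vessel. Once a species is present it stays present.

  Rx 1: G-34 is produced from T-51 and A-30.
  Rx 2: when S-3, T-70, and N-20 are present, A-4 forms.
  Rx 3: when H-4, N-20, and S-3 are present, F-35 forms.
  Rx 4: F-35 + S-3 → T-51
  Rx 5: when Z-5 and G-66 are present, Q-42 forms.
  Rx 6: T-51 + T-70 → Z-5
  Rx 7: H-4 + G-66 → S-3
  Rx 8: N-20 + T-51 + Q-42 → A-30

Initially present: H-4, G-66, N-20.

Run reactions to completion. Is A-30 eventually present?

No

A-30 would need N-20, T-51, and Q-42 (Rx 8), but Q-42 never forms.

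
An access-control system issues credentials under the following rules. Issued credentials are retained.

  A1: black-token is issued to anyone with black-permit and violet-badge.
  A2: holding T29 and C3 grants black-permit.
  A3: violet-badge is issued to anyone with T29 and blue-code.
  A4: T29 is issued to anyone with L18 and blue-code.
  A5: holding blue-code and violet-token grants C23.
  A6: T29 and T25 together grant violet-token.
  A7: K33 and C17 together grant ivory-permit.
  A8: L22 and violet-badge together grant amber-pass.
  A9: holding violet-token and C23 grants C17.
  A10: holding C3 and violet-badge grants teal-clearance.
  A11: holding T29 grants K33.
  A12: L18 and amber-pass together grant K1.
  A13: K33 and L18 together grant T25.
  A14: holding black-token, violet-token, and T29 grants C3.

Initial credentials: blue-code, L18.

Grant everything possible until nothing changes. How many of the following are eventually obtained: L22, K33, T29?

2

Holding L18 and blue-code grants T29 (A4).
Holding T29 grants K33 (A11).
No rule produces L22, and it is not given.
K33: reached.
T29: reached.
Reached: K33 and T29 — 2 of the 3.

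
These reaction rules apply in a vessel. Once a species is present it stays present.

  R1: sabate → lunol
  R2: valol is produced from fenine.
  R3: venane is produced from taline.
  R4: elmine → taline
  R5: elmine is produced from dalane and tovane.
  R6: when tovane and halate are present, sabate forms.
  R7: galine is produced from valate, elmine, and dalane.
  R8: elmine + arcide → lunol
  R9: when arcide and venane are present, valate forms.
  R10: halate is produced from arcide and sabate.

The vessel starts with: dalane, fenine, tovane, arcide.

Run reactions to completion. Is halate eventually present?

halate would need arcide and sabate (R10), but sabate never forms.

No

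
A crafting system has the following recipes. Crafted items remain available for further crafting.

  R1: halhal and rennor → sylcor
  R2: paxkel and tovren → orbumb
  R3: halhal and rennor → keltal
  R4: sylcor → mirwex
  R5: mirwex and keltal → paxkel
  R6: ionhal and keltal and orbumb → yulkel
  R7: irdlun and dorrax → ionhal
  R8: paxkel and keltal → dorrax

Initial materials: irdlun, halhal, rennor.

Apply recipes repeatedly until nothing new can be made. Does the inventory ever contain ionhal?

halhal and rennor → sylcor (R1).
Using R3, halhal and rennor make keltal.
Using R4, sylcor makes mirwex.
mirwex and keltal → paxkel (R5).
paxkel and keltal → dorrax (R8).
Using R7, irdlun and dorrax make ionhal.

Yes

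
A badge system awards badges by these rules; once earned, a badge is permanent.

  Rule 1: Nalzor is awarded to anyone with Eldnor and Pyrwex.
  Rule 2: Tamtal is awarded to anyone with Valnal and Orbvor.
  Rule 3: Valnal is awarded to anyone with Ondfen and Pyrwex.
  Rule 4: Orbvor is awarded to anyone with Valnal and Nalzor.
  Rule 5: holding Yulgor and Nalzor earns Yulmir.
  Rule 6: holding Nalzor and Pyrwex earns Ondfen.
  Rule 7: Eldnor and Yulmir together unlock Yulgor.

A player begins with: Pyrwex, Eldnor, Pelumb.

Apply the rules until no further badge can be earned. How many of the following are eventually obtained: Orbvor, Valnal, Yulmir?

With Eldnor and Pyrwex, Nalzor is earned (Rule 1).
With Nalzor and Pyrwex, Ondfen is earned (Rule 6).
With Ondfen and Pyrwex, Valnal is earned (Rule 3).
With Valnal and Nalzor, Orbvor is earned (Rule 4).
Orbvor: reached.
Valnal: reached.
Yulmir would need Yulgor and Nalzor (Rule 5), but Yulgor is never earned.
Reached: Orbvor and Valnal — 2 of the 3.

2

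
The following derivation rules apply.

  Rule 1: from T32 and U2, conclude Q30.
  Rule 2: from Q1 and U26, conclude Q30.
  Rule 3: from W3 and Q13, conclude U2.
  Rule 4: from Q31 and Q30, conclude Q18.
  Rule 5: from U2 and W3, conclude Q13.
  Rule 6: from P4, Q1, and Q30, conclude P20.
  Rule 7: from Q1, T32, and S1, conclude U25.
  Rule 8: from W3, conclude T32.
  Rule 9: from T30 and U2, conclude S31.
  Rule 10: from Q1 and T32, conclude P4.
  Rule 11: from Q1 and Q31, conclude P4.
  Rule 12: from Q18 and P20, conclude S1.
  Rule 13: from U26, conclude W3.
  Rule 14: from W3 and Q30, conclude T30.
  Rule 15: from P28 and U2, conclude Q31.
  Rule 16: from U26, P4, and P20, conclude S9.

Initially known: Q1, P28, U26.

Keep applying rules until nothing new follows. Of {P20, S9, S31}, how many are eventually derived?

Q1 and U26 hold, so Q30 follows (Rule 2).
U26 holds, so W3 follows (Rule 13).
From W3, Rule 8 gives T32.
From Q1 and T32, Rule 10 gives P4.
P4, Q1, and Q30 hold, so P20 follows (Rule 6).
U26, P4, and P20 hold, so S9 follows (Rule 16).
P20: reached.
S9: reached.
S31 would need T30 and U2 (Rule 9), but U2 is never established.
Reached: P20 and S9 — 2 of the 3.

2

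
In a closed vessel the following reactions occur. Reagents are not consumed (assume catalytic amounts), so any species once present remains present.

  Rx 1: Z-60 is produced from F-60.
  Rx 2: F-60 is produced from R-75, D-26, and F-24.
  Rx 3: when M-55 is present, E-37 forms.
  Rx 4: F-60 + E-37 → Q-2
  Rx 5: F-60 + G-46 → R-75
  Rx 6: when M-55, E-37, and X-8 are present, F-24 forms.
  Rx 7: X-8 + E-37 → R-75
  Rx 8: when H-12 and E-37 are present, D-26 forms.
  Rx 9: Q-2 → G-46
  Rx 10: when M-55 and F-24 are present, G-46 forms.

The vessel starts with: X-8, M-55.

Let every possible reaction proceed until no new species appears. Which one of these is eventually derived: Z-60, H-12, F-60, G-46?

G-46

M-55 present → E-37 forms (Rx 3).
M-55, E-37, and X-8 present → F-24 forms (Rx 6).
M-55 and F-24 present → G-46 forms (Rx 10).
Z-60 would need F-60 (Rx 1), but F-60 never forms. F-60 would need R-75, D-26, and F-24 (Rx 2), but D-26 never forms. No rule produces H-12, and it is not given.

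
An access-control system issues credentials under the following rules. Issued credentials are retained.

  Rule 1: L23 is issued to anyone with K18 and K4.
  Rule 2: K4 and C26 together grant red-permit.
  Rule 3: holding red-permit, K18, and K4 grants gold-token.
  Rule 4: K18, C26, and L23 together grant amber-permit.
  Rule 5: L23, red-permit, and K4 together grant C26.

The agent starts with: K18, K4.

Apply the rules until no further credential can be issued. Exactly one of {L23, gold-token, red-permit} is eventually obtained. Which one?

Holding K18 and K4 grants L23 (Rule 1).
gold-token would need red-permit, K18, and K4 (Rule 3), but red-permit is never granted. red-permit would need K4 and C26 (Rule 2), but C26 is never granted.

L23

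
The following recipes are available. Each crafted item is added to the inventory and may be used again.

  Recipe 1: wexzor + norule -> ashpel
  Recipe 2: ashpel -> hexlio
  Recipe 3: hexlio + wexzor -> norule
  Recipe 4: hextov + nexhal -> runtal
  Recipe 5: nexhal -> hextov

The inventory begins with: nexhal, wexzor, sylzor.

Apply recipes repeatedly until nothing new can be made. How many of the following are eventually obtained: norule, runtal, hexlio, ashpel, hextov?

2

nexhal -> hextov (Recipe 5).
Using Recipe 4, hextov and nexhal make runtal.
norule would need hexlio and wexzor (Recipe 3), but hexlio is never obtained.
runtal: reached.
hexlio would need ashpel (Recipe 2), but ashpel is never obtained.
ashpel would need wexzor and norule (Recipe 1), but norule is never obtained.
hextov: reached.
Reached: runtal and hextov — 2 of the 5.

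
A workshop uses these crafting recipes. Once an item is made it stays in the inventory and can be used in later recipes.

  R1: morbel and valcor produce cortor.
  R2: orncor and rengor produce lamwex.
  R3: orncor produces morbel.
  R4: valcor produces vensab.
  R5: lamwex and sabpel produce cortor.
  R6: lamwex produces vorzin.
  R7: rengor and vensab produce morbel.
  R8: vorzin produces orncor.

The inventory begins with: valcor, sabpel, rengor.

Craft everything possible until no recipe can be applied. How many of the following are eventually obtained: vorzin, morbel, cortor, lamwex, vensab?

Using R4, valcor makes vensab.
rengor and vensab → morbel (R7).
morbel and valcor → cortor (R1).
vorzin would need lamwex (R6), but lamwex is never obtained.
morbel: reached.
cortor: reached.
lamwex would need orncor and rengor (R2), but orncor is never obtained.
vensab: reached.
Reached: morbel, cortor, and vensab — 3 of the 5.

3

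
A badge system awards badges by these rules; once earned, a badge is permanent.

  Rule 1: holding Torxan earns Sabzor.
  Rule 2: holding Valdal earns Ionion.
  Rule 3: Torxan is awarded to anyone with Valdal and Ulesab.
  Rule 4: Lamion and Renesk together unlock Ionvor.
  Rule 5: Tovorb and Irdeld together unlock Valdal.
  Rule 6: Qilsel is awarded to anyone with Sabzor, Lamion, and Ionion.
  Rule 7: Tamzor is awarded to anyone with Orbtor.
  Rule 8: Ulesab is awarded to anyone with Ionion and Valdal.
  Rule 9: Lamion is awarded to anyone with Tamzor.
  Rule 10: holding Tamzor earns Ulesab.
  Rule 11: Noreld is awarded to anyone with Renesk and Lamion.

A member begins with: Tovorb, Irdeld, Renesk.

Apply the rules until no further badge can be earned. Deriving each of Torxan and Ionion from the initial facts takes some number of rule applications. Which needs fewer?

Ionion: With Tovorb and Irdeld, Valdal is earned (Rule 5). With Valdal, Ionion is earned (Rule 2). [2 rule applications]
Torxan: With Tovorb and Irdeld, Valdal is earned (Rule 5). With Valdal, Ionion is earned (Rule 2). With Ionion and Valdal, Ulesab is earned (Rule 8). With Valdal and Ulesab, Torxan is earned (Rule 3). [4 rule applications]
Ionion needs fewer.

Ionion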